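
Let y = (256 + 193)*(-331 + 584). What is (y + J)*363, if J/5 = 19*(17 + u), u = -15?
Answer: 41304681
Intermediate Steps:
J = 190 (J = 5*(19*(17 - 15)) = 5*(19*2) = 5*38 = 190)
y = 113597 (y = 449*253 = 113597)
(y + J)*363 = (113597 + 190)*363 = 113787*363 = 41304681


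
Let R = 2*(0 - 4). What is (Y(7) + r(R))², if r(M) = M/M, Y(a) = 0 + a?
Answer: 64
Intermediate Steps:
Y(a) = a
R = -8 (R = 2*(-4) = -8)
r(M) = 1
(Y(7) + r(R))² = (7 + 1)² = 8² = 64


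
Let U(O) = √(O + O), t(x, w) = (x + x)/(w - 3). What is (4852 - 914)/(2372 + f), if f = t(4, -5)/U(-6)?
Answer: 112091232/67516609 - 7876*I*√3/67516609 ≈ 1.6602 - 0.00020205*I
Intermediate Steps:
t(x, w) = 2*x/(-3 + w) (t(x, w) = (2*x)/(-3 + w) = 2*x/(-3 + w))
U(O) = √2*√O (U(O) = √(2*O) = √2*√O)
f = I*√3/6 (f = (2*4/(-3 - 5))/((√2*√(-6))) = (2*4/(-8))/((√2*(I*√6))) = (2*4*(-⅛))/((2*I*√3)) = -(-1)*I*√3/6 = I*√3/6 ≈ 0.28868*I)
(4852 - 914)/(2372 + f) = (4852 - 914)/(2372 + I*√3/6) = 3938/(2372 + I*√3/6)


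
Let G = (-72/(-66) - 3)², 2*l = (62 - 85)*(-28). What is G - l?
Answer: -38521/121 ≈ -318.36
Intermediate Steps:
l = 322 (l = ((62 - 85)*(-28))/2 = (-23*(-28))/2 = (½)*644 = 322)
G = 441/121 (G = (-72*(-1/66) - 3)² = (12/11 - 3)² = (-21/11)² = 441/121 ≈ 3.6446)
G - l = 441/121 - 1*322 = 441/121 - 322 = -38521/121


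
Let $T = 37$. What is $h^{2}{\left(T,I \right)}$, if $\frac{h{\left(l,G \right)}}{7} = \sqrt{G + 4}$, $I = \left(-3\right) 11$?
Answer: $-1421$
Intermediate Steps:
$I = -33$
$h{\left(l,G \right)} = 7 \sqrt{4 + G}$ ($h{\left(l,G \right)} = 7 \sqrt{G + 4} = 7 \sqrt{4 + G}$)
$h^{2}{\left(T,I \right)} = \left(7 \sqrt{4 - 33}\right)^{2} = \left(7 \sqrt{-29}\right)^{2} = \left(7 i \sqrt{29}\right)^{2} = -1421$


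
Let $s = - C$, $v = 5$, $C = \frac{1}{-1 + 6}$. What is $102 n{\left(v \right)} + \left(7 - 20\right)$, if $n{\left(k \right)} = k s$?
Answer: $-115$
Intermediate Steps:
$C = \frac{1}{5} \approx 0.2$
$s = - \frac{1}{5}$ ($s = \left(-1\right) \frac{1}{5} = - \frac{1}{5} \approx -0.2$)
$n{\left(k \right)} = - \frac{k}{5}$ ($n{\left(k \right)} = k \left(- \frac{1}{5}\right) = - \frac{k}{5}$)
$102 n{\left(v \right)} + \left(7 - 20\right) = 102 \left(\left(- \frac{1}{5}\right) 5\right) + \left(7 - 20\right) = 102 \left(-1\right) + \left(7 - 20\right) = -102 - 13 = -115$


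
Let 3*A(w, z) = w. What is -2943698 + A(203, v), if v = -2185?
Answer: -8830891/3 ≈ -2.9436e+6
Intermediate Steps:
A(w, z) = w/3
-2943698 + A(203, v) = -2943698 + (⅓)*203 = -2943698 + 203/3 = -8830891/3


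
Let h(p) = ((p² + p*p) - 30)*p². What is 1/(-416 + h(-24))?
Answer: 1/645856 ≈ 1.5483e-6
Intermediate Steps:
h(p) = p²*(-30 + 2*p²) (h(p) = ((p² + p²) - 30)*p² = (2*p² - 30)*p² = (-30 + 2*p²)*p² = p²*(-30 + 2*p²))
1/(-416 + h(-24)) = 1/(-416 + 2*(-24)²*(-15 + (-24)²)) = 1/(-416 + 2*576*(-15 + 576)) = 1/(-416 + 2*576*561) = 1/(-416 + 646272) = 1/645856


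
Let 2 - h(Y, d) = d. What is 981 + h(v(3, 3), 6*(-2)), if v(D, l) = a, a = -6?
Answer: 995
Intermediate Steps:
v(D, l) = -6
h(Y, d) = 2 - d
981 + h(v(3, 3), 6*(-2)) = 981 + (2 - 6*(-2)) = 981 + (2 - 1*(-12)) = 981 + (2 + 12) = 981 + 14 = 995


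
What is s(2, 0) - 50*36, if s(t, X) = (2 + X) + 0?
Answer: -1798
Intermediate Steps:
s(t, X) = 2 + X
s(2, 0) - 50*36 = (2 + 0) - 50*36 = 2 - 1800 = -1798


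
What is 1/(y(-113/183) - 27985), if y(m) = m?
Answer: -183/5121368 ≈ -3.5733e-5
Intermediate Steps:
1/(y(-113/183) - 27985) = 1/(-113/183 - 27985) = 1/(-5121368/183) = -183/5121368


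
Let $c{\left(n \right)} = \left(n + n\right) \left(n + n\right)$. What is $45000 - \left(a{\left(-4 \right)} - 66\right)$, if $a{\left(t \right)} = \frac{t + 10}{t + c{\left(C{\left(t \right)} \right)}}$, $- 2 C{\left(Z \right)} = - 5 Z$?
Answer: $\frac{2974355}{66} \approx 45066.0$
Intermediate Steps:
$C{\left(Z \right)} = \frac{5 Z}{2}$ ($C{\left(Z \right)} = - \frac{\left(-5\right) Z}{2} = \frac{5 Z}{2}$)
$c{\left(n \right)} = 4 n^{2}$ ($c{\left(n \right)} = 2 n 2 n = 4 n^{2}$)
$a{\left(t \right)} = \frac{10 + t}{t + 25 t^{2}}$ ($a{\left(t \right)} = \frac{t + 10}{t + 4 \left(\frac{5 t}{2}\right)^{2}} = \frac{10 + t}{t + 4 \frac{25 t^{2}}{4}} = \frac{10 + t}{t + 25 t^{2}}$)
$45000 - \left(a{\left(-4 \right)} - 66\right) = 45000 - \left(\frac{10 - 4}{\left(-4\right) \left(1 + 25 \left(-4\right)\right)} - 66\right) = 45000 - \left(\left(- \frac{1}{4}\right) \frac{1}{1 - 100} \cdot 6 - 66\right) = 45000 - \left(\left(- \frac{1}{4}\right) \frac{1}{-99} \cdot 6 - 66\right) = 45000 - \left(\left(- \frac{1}{4}\right) \left(- \frac{1}{99}\right) 6 - 66\right) = 45000 - \left(\frac{1}{66} - 66\right) = 45000 - - \frac{4355}{66} = 45000 + \frac{4355}{66} = \frac{2974355}{66}$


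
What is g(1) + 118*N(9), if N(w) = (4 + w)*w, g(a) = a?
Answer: 13807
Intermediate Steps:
N(w) = w*(4 + w)
g(1) + 118*N(9) = 1 + 118*(9*(4 + 9)) = 1 + 118*(9*13) = 1 + 118*117 = 1 + 13806 = 13807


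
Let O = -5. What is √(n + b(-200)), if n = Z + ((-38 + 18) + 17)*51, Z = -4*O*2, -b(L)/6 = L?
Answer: √1087 ≈ 32.970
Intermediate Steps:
b(L) = -6*L
Z = 40 (Z = -4*(-5)*2 = 20*2 = 40)
n = -113 (n = 40 + ((-38 + 18) + 17)*51 = 40 + (-20 + 17)*51 = 40 - 3*51 = 40 - 153 = -113)
√(n + b(-200)) = √(-113 - 6*(-200)) = √(-113 + 1200) = √1087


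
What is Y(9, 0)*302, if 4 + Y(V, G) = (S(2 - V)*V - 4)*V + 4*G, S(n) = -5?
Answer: -134390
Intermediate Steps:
Y(V, G) = -4 + 4*G + V*(-4 - 5*V) (Y(V, G) = -4 + ((-5*V - 4)*V + 4*G) = -4 + ((-4 - 5*V)*V + 4*G) = -4 + (V*(-4 - 5*V) + 4*G) = -4 + (4*G + V*(-4 - 5*V)) = -4 + 4*G + V*(-4 - 5*V))
Y(9, 0)*302 = (-4 - 5*9² - 4*9 + 4*0)*302 = (-4 - 5*81 - 36 + 0)*302 = (-4 - 405 - 36 + 0)*302 = -445*302 = -134390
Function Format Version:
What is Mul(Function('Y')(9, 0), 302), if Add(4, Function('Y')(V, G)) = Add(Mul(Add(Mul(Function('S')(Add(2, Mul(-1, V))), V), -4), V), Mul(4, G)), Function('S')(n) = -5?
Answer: -134390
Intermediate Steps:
Function('Y')(V, G) = Add(-4, Mul(4, G), Mul(V, Add(-4, Mul(-5, V)))) (Function('Y')(V, G) = Add(-4, Add(Mul(Add(Mul(-5, V), -4), V), Mul(4, G))) = Add(-4, Add(Mul(Add(-4, Mul(-5, V)), V), Mul(4, G))) = Add(-4, Add(Mul(V, Add(-4, Mul(-5, V))), Mul(4, G))) = Add(-4, Add(Mul(4, G), Mul(V, Add(-4, Mul(-5, V))))) = Add(-4, Mul(4, G), Mul(V, Add(-4, Mul(-5, V)))))
Mul(Function('Y')(9, 0), 302) = Mul(Add(-4, Mul(-5, Pow(9, 2)), Mul(-4, 9), Mul(4, 0)), 302) = Mul(Add(-4, Mul(-5, 81), -36, 0), 302) = Mul(Add(-4, -405, -36, 0), 302) = Mul(-445, 302) = -134390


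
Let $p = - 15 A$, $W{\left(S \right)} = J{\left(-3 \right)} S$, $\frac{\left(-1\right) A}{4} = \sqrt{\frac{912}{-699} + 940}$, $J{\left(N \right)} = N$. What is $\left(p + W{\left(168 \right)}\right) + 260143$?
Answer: $259639 + \frac{120 \sqrt{12740207}}{233} \approx 2.6148 \cdot 10^{5}$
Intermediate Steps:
$A = - \frac{8 \sqrt{12740207}}{233}$ ($A = - 4 \sqrt{\frac{912}{-699} + 940} = - 4 \sqrt{912 \left(- \frac{1}{699}\right) + 940} = - 4 \sqrt{- \frac{304}{233} + 940} = - 4 \sqrt{\frac{218716}{233}} = - 4 \frac{2 \sqrt{12740207}}{233} = - \frac{8 \sqrt{12740207}}{233} \approx -122.55$)
$W{\left(S \right)} = - 3 S$
$p = \frac{120 \sqrt{12740207}}{233}$ ($p = - 15 \left(- \frac{8 \sqrt{12740207}}{233}\right) = \frac{120 \sqrt{12740207}}{233} \approx 1838.3$)
$\left(p + W{\left(168 \right)}\right) + 260143 = \left(\frac{120 \sqrt{12740207}}{233} - 504\right) + 260143 = \left(-504 + \frac{120 \sqrt{12740207}}{233}\right) + 260143 = 259639 + \frac{120 \sqrt{12740207}}{233}$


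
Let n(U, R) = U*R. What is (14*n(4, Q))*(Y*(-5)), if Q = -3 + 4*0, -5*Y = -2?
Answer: 336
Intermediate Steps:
Y = 2/5 (Y = -1/5*(-2) = 2/5 ≈ 0.40000)
Q = -3 (Q = -3 + 0 = -3)
n(U, R) = R*U
(14*n(4, Q))*(Y*(-5)) = (14*(-3*4))*((2/5)*(-5)) = (14*(-12))*(-2) = -168*(-2) = 336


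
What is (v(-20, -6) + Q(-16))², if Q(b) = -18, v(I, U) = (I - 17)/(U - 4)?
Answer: 20449/100 ≈ 204.49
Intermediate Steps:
v(I, U) = (-17 + I)/(-4 + U)
(v(-20, -6) + Q(-16))² = ((-17 - 20)/(-4 - 6) - 18)² = (-37/(-10) - 18)² = (-⅒*(-37) - 18)² = (37/10 - 18)² = (-143/10)² = 20449/100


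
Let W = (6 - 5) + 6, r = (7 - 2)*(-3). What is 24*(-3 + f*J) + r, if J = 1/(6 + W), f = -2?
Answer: -1179/13 ≈ -90.692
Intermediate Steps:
r = -15 (r = 5*(-3) = -15)
W = 7 (W = 1 + 6 = 7)
J = 1/13 (J = 1/(6 + 7) = 1/13 ≈ 0.076923)
24*(-3 + f*J) + r = 24*(-3 - 2*1/13) - 15 = 24*(-3 - 2/13) - 15 = 24*(-41/13) - 15 = -984/13 - 15 = -1179/13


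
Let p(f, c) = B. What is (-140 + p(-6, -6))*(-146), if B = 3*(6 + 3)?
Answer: 16498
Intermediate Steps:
B = 27 (B = 3*9 = 27)
p(f, c) = 27
(-140 + p(-6, -6))*(-146) = (-140 + 27)*(-146) = -113*(-146) = 16498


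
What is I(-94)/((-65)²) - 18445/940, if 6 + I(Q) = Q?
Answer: -624193/31772 ≈ -19.646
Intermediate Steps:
I(Q) = -6 + Q
I(-94)/((-65)²) - 18445/940 = (-6 - 94)/((-65)²) - 18445/940 = -100/4225 - 18445*1/940 = -100*1/4225 - 3689/188 = -4/169 - 3689/188 = -624193/31772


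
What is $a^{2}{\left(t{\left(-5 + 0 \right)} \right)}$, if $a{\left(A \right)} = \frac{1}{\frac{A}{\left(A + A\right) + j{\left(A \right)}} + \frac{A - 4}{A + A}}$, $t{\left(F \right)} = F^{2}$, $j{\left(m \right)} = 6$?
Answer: $\frac{1960000}{1471369} \approx 1.3321$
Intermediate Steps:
$a{\left(A \right)} = \frac{1}{\frac{A}{6 + 2 A} + \frac{-4 + A}{2 A}}$ ($a{\left(A \right)} = \frac{1}{\frac{A}{\left(A + A\right) + 6} + \frac{A - 4}{A + A}} = \frac{1}{\frac{A}{2 A + 6} + \frac{-4 + A}{2 A}} = \frac{1}{\frac{A}{6 + 2 A} + \left(-4 + A\right) \frac{1}{2 A}} = \frac{1}{\frac{A}{6 + 2 A} + \frac{-4 + A}{2 A}}$)
$a^{2}{\left(t{\left(-5 + 0 \right)} \right)} = \left(\frac{2 \left(-5 + 0\right)^{2} \left(3 + \left(-5 + 0\right)^{2}\right)}{-12 - \left(-5 + 0\right)^{2} + 2 \left(\left(-5 + 0\right)^{2}\right)^{2}}\right)^{2} = \left(\frac{2 \left(-5\right)^{2} \left(3 + \left(-5\right)^{2}\right)}{-12 - \left(-5\right)^{2} + 2 \left(\left(-5\right)^{2}\right)^{2}}\right)^{2} = \left(2 \cdot 25 \frac{1}{-12 - 25 + 2 \cdot 25^{2}} \left(3 + 25\right)\right)^{2} = \left(2 \cdot 25 \frac{1}{-12 - 25 + 2 \cdot 625} \cdot 28\right)^{2} = \left(2 \cdot 25 \frac{1}{-12 - 25 + 1250} \cdot 28\right)^{2} = \left(2 \cdot 25 \cdot \frac{1}{1213} \cdot 28\right)^{2} = \left(\frac{1400}{1213}\right)^{2} = \frac{1960000}{1471369}$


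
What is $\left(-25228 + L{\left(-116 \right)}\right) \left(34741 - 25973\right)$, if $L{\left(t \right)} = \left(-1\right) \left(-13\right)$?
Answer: $-221085120$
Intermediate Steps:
$L{\left(t \right)} = 13$
$\left(-25228 + L{\left(-116 \right)}\right) \left(34741 - 25973\right) = \left(-25228 + 13\right) \left(34741 - 25973\right) = \left(-25215\right) 8768 = -221085120$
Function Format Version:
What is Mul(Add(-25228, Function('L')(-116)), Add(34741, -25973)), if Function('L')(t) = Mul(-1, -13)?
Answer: -221085120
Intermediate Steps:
Function('L')(t) = 13
Mul(Add(-25228, Function('L')(-116)), Add(34741, -25973)) = Mul(Add(-25228, 13), Add(34741, -25973)) = Mul(-25215, 8768) = -221085120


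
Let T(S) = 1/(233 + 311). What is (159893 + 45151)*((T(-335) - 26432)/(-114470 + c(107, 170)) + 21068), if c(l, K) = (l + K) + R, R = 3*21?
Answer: 67052330174664387/15521680 ≈ 4.3199e+9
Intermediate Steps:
T(S) = 1/544
R = 63
c(l, K) = 63 + K + l (c(l, K) = (l + K) + 63 = (K + l) + 63 = 63 + K + l)
(159893 + 45151)*((T(-335) - 26432)/(-114470 + c(107, 170)) + 21068) = (159893 + 45151)*((1/544 - 26432)/(-114470 + (63 + 170 + 107)) + 21068) = 205044*(-14379007/(544*(-114470 + 340)) + 21068) = 205044*(-14379007/544/(-114130) + 21068) = 205044*(-14379007/544*(-1/114130) + 21068) = 205044*(14379007/62086720 + 21068) = 205044*(1308057395967/62086720) = 67052330174664387/15521680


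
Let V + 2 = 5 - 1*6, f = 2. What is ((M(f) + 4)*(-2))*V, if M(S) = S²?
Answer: 48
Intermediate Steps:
V = -3 (V = -2 + (5 - 1*6) = -2 + (5 - 6) = -2 - 1 = -3)
((M(f) + 4)*(-2))*V = ((2² + 4)*(-2))*(-3) = ((4 + 4)*(-2))*(-3) = (8*(-2))*(-3) = -16*(-3) = 48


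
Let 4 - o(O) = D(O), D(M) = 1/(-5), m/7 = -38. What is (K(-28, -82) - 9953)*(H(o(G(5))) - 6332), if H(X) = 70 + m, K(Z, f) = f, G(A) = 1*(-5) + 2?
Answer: 65508480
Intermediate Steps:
G(A) = -3 (G(A) = -5 + 2 = -3)
m = -266 (m = 7*(-38) = -266)
D(M) = -1/5
o(O) = 21/5 (o(O) = 4 - 1*(-1/5) = 4 + 1/5 = 21/5)
H(X) = -196 (H(X) = 70 - 266 = -196)
(K(-28, -82) - 9953)*(H(o(G(5))) - 6332) = (-82 - 9953)*(-196 - 6332) = -10035*(-6528) = 65508480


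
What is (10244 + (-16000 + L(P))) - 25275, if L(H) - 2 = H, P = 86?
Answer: -30943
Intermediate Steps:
L(H) = 2 + H
(10244 + (-16000 + L(P))) - 25275 = (10244 + (-16000 + (2 + 86))) - 25275 = (10244 + (-16000 + 88)) - 25275 = (10244 - 15912) - 25275 = -5668 - 25275 = -30943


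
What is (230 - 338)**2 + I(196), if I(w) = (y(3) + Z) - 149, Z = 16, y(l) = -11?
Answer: 11520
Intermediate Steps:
I(w) = -144 (I(w) = (-11 + 16) - 149 = 5 - 149 = -144)
(230 - 338)**2 + I(196) = (230 - 338)**2 - 144 = (-108)**2 - 144 = 11664 - 144 = 11520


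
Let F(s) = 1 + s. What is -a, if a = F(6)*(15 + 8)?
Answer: -161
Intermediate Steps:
a = 161 (a = (1 + 6)*(15 + 8) = 7*23 = 161)
-a = -1*161 = -161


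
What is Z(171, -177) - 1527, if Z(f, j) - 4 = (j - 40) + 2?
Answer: -1738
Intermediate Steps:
Z(f, j) = -34 + j (Z(f, j) = 4 + ((j - 40) + 2) = 4 + ((-40 + j) + 2) = 4 + (-38 + j) = -34 + j)
Z(171, -177) - 1527 = (-34 - 177) - 1527 = -211 - 1527 = -1738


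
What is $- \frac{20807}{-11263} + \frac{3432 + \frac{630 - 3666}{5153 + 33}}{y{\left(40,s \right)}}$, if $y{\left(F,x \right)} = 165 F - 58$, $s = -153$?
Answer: $\frac{226585955348}{95529420889} \approx 2.3719$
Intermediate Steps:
$y{\left(F,x \right)} = -58 + 165 F$
$- \frac{20807}{-11263} + \frac{3432 + \frac{630 - 3666}{5153 + 33}}{y{\left(40,s \right)}} = - \frac{20807}{-11263} + \frac{3432 + \frac{630 - 3666}{5153 + 33}}{-58 + 165 \cdot 40} = \left(-20807\right) \left(- \frac{1}{11263}\right) + \frac{3432 - \frac{3036}{5186}}{-58 + 6600} = \frac{20807}{11263} + \frac{3432 - \frac{1518}{2593}}{6542} = \frac{20807}{11263} + \left(3432 - \frac{1518}{2593}\right) \frac{1}{6542} = \frac{20807}{11263} + \frac{8897658}{2593} \cdot \frac{1}{6542} = \frac{20807}{11263} + \frac{4448829}{8481703} = \frac{226585955348}{95529420889}$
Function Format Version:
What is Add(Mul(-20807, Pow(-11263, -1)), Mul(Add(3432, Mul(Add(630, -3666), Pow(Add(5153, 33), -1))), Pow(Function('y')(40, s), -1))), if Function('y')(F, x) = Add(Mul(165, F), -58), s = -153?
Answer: Rational(226585955348, 95529420889) ≈ 2.3719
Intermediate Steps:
Function('y')(F, x) = Add(-58, Mul(165, F))
Add(Mul(-20807, Pow(-11263, -1)), Mul(Add(3432, Mul(Add(630, -3666), Pow(Add(5153, 33), -1))), Pow(Function('y')(40, s), -1))) = Add(Mul(-20807, Pow(-11263, -1)), Mul(Add(3432, Mul(Add(630, -3666), Pow(Add(5153, 33), -1))), Pow(Add(-58, Mul(165, 40)), -1))) = Add(Mul(-20807, Rational(-1, 11263)), Mul(Add(3432, Mul(-3036, Pow(5186, -1))), Pow(Add(-58, 6600), -1))) = Add(Rational(20807, 11263), Mul(Add(3432, Mul(-3036, Rational(1, 5186))), Pow(6542, -1))) = Add(Rational(20807, 11263), Mul(Add(3432, Rational(-1518, 2593)), Rational(1, 6542))) = Add(Rational(20807, 11263), Mul(Rational(8897658, 2593), Rational(1, 6542))) = Add(Rational(20807, 11263), Rational(4448829, 8481703)) = Rational(226585955348, 95529420889)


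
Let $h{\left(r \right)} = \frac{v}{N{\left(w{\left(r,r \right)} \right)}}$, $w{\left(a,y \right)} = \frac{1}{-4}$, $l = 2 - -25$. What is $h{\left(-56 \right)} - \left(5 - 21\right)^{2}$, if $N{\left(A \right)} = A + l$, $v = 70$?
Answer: $- \frac{27112}{107} \approx -253.38$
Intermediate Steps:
$l = 27$ ($l = 2 + 25 = 27$)
$w{\left(a,y \right)} = - \frac{1}{4}$
$N{\left(A \right)} = 27 + A$ ($N{\left(A \right)} = A + 27 = 27 + A$)
$h{\left(r \right)} = \frac{280}{107}$ ($h{\left(r \right)} = \frac{70}{27 - \frac{1}{4}} = \frac{70}{\frac{107}{4}} = 70 \cdot \frac{4}{107} = \frac{280}{107}$)
$h{\left(-56 \right)} - \left(5 - 21\right)^{2} = \frac{280}{107} - \left(5 - 21\right)^{2} = \frac{280}{107} - \left(-16\right)^{2} = \frac{280}{107} - 256 = - \frac{27112}{107}$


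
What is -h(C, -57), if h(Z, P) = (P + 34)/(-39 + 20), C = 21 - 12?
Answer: -23/19 ≈ -1.2105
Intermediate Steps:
C = 9
h(Z, P) = -34/19 - P/19 (h(Z, P) = (34 + P)/(-19) = (34 + P)*(-1/19) = -34/19 - P/19)
-h(C, -57) = -(-34/19 - 1/19*(-57)) = -(-34/19 + 3) = -1*23/19 = -23/19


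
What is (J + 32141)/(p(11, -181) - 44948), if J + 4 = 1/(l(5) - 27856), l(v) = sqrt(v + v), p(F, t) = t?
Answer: -12468460637803/17509075543827 + sqrt(10)/35018151087654 ≈ -0.71211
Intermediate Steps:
l(v) = sqrt(2)*sqrt(v) (l(v) = sqrt(2*v) = sqrt(2)*sqrt(v))
J = -4 + 1/(-27856 + sqrt(10)) (J = -4 + 1/(sqrt(2)*sqrt(5) - 27856) = -4 + 1/(sqrt(10) - 27856) = -4 + 1/(-27856 + sqrt(10)) ≈ -4.0000)
(J + 32141)/(p(11, -181) - 44948) = ((-1551927380/387978363 - sqrt(10)/775956726) + 32141)/(-181 - 44948) = (12468460637803/387978363 - sqrt(10)/775956726)/(-45129) = (12468460637803/387978363 - sqrt(10)/775956726)*(-1/45129) = -12468460637803/17509075543827 + sqrt(10)/35018151087654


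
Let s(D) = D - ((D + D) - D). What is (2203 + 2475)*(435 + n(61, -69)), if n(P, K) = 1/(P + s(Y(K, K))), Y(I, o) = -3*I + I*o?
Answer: 124135408/61 ≈ 2.0350e+6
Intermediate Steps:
s(D) = 0 (s(D) = D - (2*D - D) = D - D = 0)
n(P, K) = 1/P (n(P, K) = 1/(P + 0) = 1/P)
(2203 + 2475)*(435 + n(61, -69)) = (2203 + 2475)*(435 + 1/61) = 4678*(435 + 1/61) = 4678*(26536/61) = 124135408/61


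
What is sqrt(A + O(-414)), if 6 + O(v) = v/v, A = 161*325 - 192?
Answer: 12*sqrt(362) ≈ 228.32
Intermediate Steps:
A = 52133 (A = 52325 - 192 = 52133)
O(v) = -5 (O(v) = -6 + v/v = -6 + 1 = -5)
sqrt(A + O(-414)) = sqrt(52133 - 5) = sqrt(52128) = 12*sqrt(362)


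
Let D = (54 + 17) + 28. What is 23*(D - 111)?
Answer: -276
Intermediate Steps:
D = 99 (D = 71 + 28 = 99)
23*(D - 111) = 23*(99 - 111) = 23*(-12) = -276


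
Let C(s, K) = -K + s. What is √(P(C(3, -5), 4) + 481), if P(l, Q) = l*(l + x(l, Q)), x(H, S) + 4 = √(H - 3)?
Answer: √(513 + 8*√5) ≈ 23.041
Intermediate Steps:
x(H, S) = -4 + √(-3 + H) (x(H, S) = -4 + √(H - 3) = -4 + √(-3 + H))
C(s, K) = s - K
P(l, Q) = l*(-4 + l + √(-3 + l)) (P(l, Q) = l*(l + (-4 + √(-3 + l))) = l*(-4 + l + √(-3 + l)))
√(P(C(3, -5), 4) + 481) = √((3 - 1*(-5))*(-4 + (3 - 1*(-5)) + √(-3 + (3 - 1*(-5)))) + 481) = √((3 + 5)*(-4 + (3 + 5) + √(-3 + (3 + 5))) + 481) = √(8*(-4 + 8 + √(-3 + 8)) + 481) = √(8*(-4 + 8 + √5) + 481) = √(8*(4 + √5) + 481) = √((32 + 8*√5) + 481) = √(513 + 8*√5)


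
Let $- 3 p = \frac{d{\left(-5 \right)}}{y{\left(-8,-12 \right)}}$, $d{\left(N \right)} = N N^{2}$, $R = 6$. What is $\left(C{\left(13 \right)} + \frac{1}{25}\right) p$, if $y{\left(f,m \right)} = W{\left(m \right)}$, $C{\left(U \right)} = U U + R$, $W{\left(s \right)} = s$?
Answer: $- \frac{5470}{9} \approx -607.78$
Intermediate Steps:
$C{\left(U \right)} = 6 + U^{2}$ ($C{\left(U \right)} = U U + 6 = U^{2} + 6 = 6 + U^{2}$)
$d{\left(N \right)} = N^{3}$
$y{\left(f,m \right)} = m$
$p = - \frac{125}{36}$ ($p = - \frac{\left(-5\right)^{3} \frac{1}{-12}}{3} = - \frac{\left(-125\right) \left(- \frac{1}{12}\right)}{3} = \left(- \frac{1}{3}\right) \frac{125}{12} = - \frac{125}{36} \approx -3.4722$)
$\left(C{\left(13 \right)} + \frac{1}{25}\right) p = \left(\left(6 + 13^{2}\right) + \frac{1}{25}\right) \left(- \frac{125}{36}\right) = \left(\left(6 + 169\right) + \frac{1}{25}\right) \left(- \frac{125}{36}\right) = \left(175 + \frac{1}{25}\right) \left(- \frac{125}{36}\right) = \frac{4376}{25} \left(- \frac{125}{36}\right) = - \frac{5470}{9}$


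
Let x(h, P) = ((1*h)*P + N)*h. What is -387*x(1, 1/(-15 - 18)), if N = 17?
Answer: -72240/11 ≈ -6567.3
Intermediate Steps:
x(h, P) = h*(17 + P*h) (x(h, P) = ((1*h)*P + 17)*h = (h*P + 17)*h = (P*h + 17)*h = (17 + P*h)*h = h*(17 + P*h))
-387*x(1, 1/(-15 - 18)) = -387*(17 + 1/(-15 - 18)) = -387*(17 + 1/(-33)) = -387*(17 - 1/33*1) = -387*(17 - 1/33) = -387*560/33 = -72240/11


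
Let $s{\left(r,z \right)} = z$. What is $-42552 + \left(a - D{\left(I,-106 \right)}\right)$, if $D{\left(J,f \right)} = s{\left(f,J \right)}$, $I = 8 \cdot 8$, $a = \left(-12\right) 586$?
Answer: $-49648$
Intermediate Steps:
$a = -7032$
$I = 64$
$D{\left(J,f \right)} = J$
$-42552 + \left(a - D{\left(I,-106 \right)}\right) = -42552 - 7096 = -49648$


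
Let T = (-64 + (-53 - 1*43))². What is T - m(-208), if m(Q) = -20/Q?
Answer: 1331195/52 ≈ 25600.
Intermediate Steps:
T = 25600 (T = (-64 + (-53 - 43))² = (-64 - 96)² = (-160)² = 25600)
T - m(-208) = 25600 - (-20)/(-208) = 25600 - (-20)*(-1)/208 = 25600 - 1*5/52 = 25600 - 5/52 = 1331195/52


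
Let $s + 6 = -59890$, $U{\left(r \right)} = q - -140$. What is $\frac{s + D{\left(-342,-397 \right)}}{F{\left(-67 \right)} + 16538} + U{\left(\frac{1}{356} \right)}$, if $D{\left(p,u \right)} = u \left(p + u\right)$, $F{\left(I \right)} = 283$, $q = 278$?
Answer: $\frac{807185}{1869} \approx 431.88$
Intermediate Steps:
$U{\left(r \right)} = 418$ ($U{\left(r \right)} = 278 - -140 = 278 + 140 = 418$)
$s = -59896$ ($s = -6 - 59890 = -59896$)
$\frac{s + D{\left(-342,-397 \right)}}{F{\left(-67 \right)} + 16538} + U{\left(\frac{1}{356} \right)} = \frac{-59896 - 397 \left(-342 - 397\right)}{283 + 16538} + 418 = \frac{-59896 - -293383}{16821} + 418 = \left(-59896 + 293383\right) \frac{1}{16821} + 418 = 233487 \cdot \frac{1}{16821} + 418 = \frac{25943}{1869} + 418 = \frac{807185}{1869}$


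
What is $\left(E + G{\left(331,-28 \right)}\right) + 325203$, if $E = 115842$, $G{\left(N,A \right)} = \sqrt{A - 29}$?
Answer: $441045 + i \sqrt{57} \approx 4.4105 \cdot 10^{5} + 7.5498 i$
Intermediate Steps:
$G{\left(N,A \right)} = \sqrt{-29 + A}$
$\left(E + G{\left(331,-28 \right)}\right) + 325203 = \left(115842 + \sqrt{-29 - 28}\right) + 325203 = \left(115842 + \sqrt{-57}\right) + 325203 = \left(115842 + i \sqrt{57}\right) + 325203 = 441045 + i \sqrt{57}$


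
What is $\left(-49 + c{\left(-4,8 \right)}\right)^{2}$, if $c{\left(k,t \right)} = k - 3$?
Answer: $3136$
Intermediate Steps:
$c{\left(k,t \right)} = -3 + k$
$\left(-49 + c{\left(-4,8 \right)}\right)^{2} = \left(-49 - 7\right)^{2} = \left(-56\right)^{2} = 3136$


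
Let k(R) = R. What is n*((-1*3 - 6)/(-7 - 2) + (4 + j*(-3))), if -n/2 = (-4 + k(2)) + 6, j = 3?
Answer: 32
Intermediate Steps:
n = -8 (n = -2*((-4 + 2) + 6) = -2*(-2 + 6) = -2*4 = -8)
n*((-1*3 - 6)/(-7 - 2) + (4 + j*(-3))) = -8*((-1*3 - 6)/(-7 - 2) + (4 + 3*(-3))) = -8*((-3 - 6)/(-9) + (4 - 9)) = -8*(-9*(-⅑) - 5) = -8*(1 - 5) = -8*(-4) = 32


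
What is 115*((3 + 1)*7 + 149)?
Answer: 20355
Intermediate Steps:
115*((3 + 1)*7 + 149) = 115*(4*7 + 149) = 115*(28 + 149) = 115*177 = 20355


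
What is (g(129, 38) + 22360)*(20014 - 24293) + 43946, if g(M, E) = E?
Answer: -95797096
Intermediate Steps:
(g(129, 38) + 22360)*(20014 - 24293) + 43946 = (38 + 22360)*(20014 - 24293) + 43946 = 22398*(-4279) + 43946 = -95841042 + 43946 = -95797096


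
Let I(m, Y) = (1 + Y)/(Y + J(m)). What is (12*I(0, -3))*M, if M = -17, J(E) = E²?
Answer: -136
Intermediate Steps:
I(m, Y) = (1 + Y)/(Y + m²)
(12*I(0, -3))*M = (12*((1 - 3)/(-3 + 0²)))*(-17) = (12*(-2/(-3 + 0)))*(-17) = (12*(-2/(-3)))*(-17) = (12*(-⅓*(-2)))*(-17) = (12*(⅔))*(-17) = 8*(-17) = -136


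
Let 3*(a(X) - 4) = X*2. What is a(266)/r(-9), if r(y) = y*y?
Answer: 544/243 ≈ 2.2387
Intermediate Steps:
a(X) = 4 + 2*X/3 (a(X) = 4 + (X*2)/3 = 4 + (2*X)/3 = 4 + 2*X/3)
r(y) = y**2
a(266)/r(-9) = (4 + (2/3)*266)/((-9)**2) = (4 + 532/3)/81 = (544/3)*(1/81) = 544/243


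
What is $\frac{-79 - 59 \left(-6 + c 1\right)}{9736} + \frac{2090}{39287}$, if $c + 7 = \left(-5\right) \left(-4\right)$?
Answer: $\frac{254759}{95624558} \approx 0.0026642$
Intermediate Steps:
$c = 13$ ($c = -7 - -20 = -7 + 20 = 13$)
$\frac{-79 - 59 \left(-6 + c 1\right)}{9736} + \frac{2090}{39287} = \frac{-79 - 59 \left(-6 + 13 \cdot 1\right)}{9736} + \frac{2090}{39287} = \left(-79 - 59 \left(-6 + 13\right)\right) \frac{1}{9736} + 2090 \cdot \frac{1}{39287} = \left(-79 - 413\right) \frac{1}{9736} + \frac{2090}{39287} = \left(-492\right) \frac{1}{9736} + \frac{2090}{39287} = - \frac{123}{2434} + \frac{2090}{39287} = \frac{254759}{95624558}$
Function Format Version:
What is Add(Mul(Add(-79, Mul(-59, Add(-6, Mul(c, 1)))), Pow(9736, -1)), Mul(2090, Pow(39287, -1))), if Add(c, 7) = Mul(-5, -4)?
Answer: Rational(254759, 95624558) ≈ 0.0026642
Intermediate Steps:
c = 13 (c = Add(-7, Mul(-5, -4)) = Add(-7, 20) = 13)
Add(Mul(Add(-79, Mul(-59, Add(-6, Mul(c, 1)))), Pow(9736, -1)), Mul(2090, Pow(39287, -1))) = Add(Mul(Add(-79, Mul(-59, Add(-6, Mul(13, 1)))), Pow(9736, -1)), Mul(2090, Pow(39287, -1))) = Add(Mul(Add(-79, Mul(-59, Add(-6, 13))), Rational(1, 9736)), Mul(2090, Rational(1, 39287))) = Add(Mul(Add(-79, Mul(-59, 7)), Rational(1, 9736)), Rational(2090, 39287)) = Add(Mul(Add(-79, -413), Rational(1, 9736)), Rational(2090, 39287)) = Add(Mul(-492, Rational(1, 9736)), Rational(2090, 39287)) = Add(Rational(-123, 2434), Rational(2090, 39287)) = Rational(254759, 95624558)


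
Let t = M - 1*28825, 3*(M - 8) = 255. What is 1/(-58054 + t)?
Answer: -1/86786 ≈ -1.1523e-5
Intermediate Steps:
M = 93 (M = 8 + (⅓)*255 = 8 + 85 = 93)
t = -28732 (t = 93 - 1*28825 = 93 - 28825 = -28732)
1/(-58054 + t) = 1/(-58054 - 28732) = 1/(-86786) = -1/86786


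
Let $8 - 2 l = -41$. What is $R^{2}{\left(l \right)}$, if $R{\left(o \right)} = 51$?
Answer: $2601$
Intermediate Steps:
$l = \frac{49}{2}$ ($l = 4 - - \frac{41}{2} = 4 + \frac{41}{2} = \frac{49}{2} \approx 24.5$)
$R^{2}{\left(l \right)} = 51^{2} = 2601$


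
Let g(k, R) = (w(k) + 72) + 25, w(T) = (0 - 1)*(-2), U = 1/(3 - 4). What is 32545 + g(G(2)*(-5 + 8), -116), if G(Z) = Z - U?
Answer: 32644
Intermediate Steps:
U = -1 (U = 1/(-1) = -1)
G(Z) = 1 + Z (G(Z) = Z - 1*(-1) = Z + 1 = 1 + Z)
w(T) = 2 (w(T) = -1*(-2) = 2)
g(k, R) = 99 (g(k, R) = (2 + 72) + 25 = 74 + 25 = 99)
32545 + g(G(2)*(-5 + 8), -116) = 32545 + 99 = 32644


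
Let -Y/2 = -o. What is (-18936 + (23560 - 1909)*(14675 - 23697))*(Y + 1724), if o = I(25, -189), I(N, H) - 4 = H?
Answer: -264509665332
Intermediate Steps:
I(N, H) = 4 + H
o = -185 (o = 4 - 189 = -185)
Y = -370 (Y = -(-2)*(-185) = -2*185 = -370)
(-18936 + (23560 - 1909)*(14675 - 23697))*(Y + 1724) = (-18936 + (23560 - 1909)*(14675 - 23697))*(-370 + 1724) = (-18936 + 21651*(-9022))*1354 = (-18936 - 195335322)*1354 = -195354258*1354 = -264509665332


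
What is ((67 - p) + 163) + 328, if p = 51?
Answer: 507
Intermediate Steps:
((67 - p) + 163) + 328 = ((67 - 1*51) + 163) + 328 = ((67 - 51) + 163) + 328 = (16 + 163) + 328 = 179 + 328 = 507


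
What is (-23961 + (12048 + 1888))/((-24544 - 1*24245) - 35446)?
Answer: 2005/16847 ≈ 0.11901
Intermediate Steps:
(-23961 + (12048 + 1888))/((-24544 - 1*24245) - 35446) = (-23961 + 13936)/((-24544 - 24245) - 35446) = -10025/(-48789 - 35446) = -10025/(-84235) = -10025*(-1/84235) = 2005/16847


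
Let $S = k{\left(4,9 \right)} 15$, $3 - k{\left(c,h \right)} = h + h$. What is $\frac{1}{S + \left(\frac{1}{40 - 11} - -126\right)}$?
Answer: $- \frac{29}{2870} \approx -0.010105$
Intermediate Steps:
$k{\left(c,h \right)} = 3 - 2 h$ ($k{\left(c,h \right)} = 3 - \left(h + h\right) = 3 - 2 h$)
$S = -225$ ($S = \left(3 - 18\right) 15 = \left(-15\right) 15 = -225$)
$\frac{1}{S + \left(\frac{1}{40 - 11} - -126\right)} = \frac{1}{-225 + \left(\frac{1}{40 - 11} - -126\right)} = \frac{1}{-225 + \left(\frac{1}{29} + 126\right)} = \frac{1}{-225 + \frac{3655}{29}} = \frac{1}{- \frac{2870}{29}} = - \frac{29}{2870}$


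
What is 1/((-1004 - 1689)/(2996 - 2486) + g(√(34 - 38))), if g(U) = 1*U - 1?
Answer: -1633530/11299609 - 520200*I/11299609 ≈ -0.14457 - 0.046037*I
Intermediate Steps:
g(U) = -1 + U (g(U) = U - 1 = -1 + U)
1/((-1004 - 1689)/(2996 - 2486) + g(√(34 - 38))) = 1/((-1004 - 1689)/(2996 - 2486) + (-1 + √(34 - 38))) = 1/(-2693/510 + (-1 + √(-4))) = 1/(-2693*1/510 + (-1 + 2*I)) = 1/(-2693/510 + (-1 + 2*I)) = 1/(-3203/510 + 2*I) = 260100*(-3203/510 - 2*I)/11299609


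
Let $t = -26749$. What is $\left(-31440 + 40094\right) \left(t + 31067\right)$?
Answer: $37367972$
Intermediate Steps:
$\left(-31440 + 40094\right) \left(t + 31067\right) = \left(-31440 + 40094\right) \left(-26749 + 31067\right) = 8654 \cdot 4318 = 37367972$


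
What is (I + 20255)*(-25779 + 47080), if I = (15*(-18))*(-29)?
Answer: 598238585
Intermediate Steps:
I = 7830 (I = -270*(-29) = 7830)
(I + 20255)*(-25779 + 47080) = (7830 + 20255)*(-25779 + 47080) = 28085*21301 = 598238585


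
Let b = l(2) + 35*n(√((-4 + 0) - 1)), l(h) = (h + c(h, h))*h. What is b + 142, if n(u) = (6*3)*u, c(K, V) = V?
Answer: 150 + 630*I*√5 ≈ 150.0 + 1408.7*I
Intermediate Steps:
l(h) = 2*h² (l(h) = (h + h)*h = (2*h)*h = 2*h²)
n(u) = 18*u
b = 8 + 630*I*√5 (b = 2*2² + 35*(18*√((-4 + 0) - 1)) = 2*4 + 35*(18*√(-4 - 1)) = 8 + 35*(18*√(-5)) = 8 + 35*(18*(I*√5)) = 8 + 35*(18*I*√5) = 8 + 630*I*√5 ≈ 8.0 + 1408.7*I)
b + 142 = (8 + 630*I*√5) + 142 = 150 + 630*I*√5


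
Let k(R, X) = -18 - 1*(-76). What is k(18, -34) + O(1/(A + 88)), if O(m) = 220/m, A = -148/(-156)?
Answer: 765442/39 ≈ 19627.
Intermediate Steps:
A = 37/39 (A = -148*(-1/156) = 37/39 ≈ 0.94872)
k(R, X) = 58 (k(R, X) = -18 + 76 = 58)
k(18, -34) + O(1/(A + 88)) = 58 + 220/(1/(37/39 + 88)) = 58 + 220/(1/(3469/39)) = 58 + 220/(39/3469) = 58 + 220*(3469/39) = 58 + 763180/39 = 765442/39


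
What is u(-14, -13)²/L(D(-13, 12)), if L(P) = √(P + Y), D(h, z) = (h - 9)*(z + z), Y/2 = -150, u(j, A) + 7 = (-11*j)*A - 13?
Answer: -681414*I*√23/23 ≈ -1.4208e+5*I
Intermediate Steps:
u(j, A) = -20 - 11*A*j (u(j, A) = -7 + ((-11*j)*A - 13) = -7 + (-11*A*j - 13) = -7 + (-13 - 11*A*j) = -20 - 11*A*j)
Y = -300 (Y = 2*(-150) = -300)
D(h, z) = 2*z*(-9 + h) (D(h, z) = (-9 + h)*(2*z) = 2*z*(-9 + h))
L(P) = √(-300 + P) (L(P) = √(P - 300) = √(-300 + P))
u(-14, -13)²/L(D(-13, 12)) = (-20 - 11*(-13)*(-14))²/(√(-300 + 2*12*(-9 - 13))) = (-20 - 2002)²/(√(-300 + 2*12*(-22))) = (-2022)²/(√(-300 - 528)) = 4088484/(√(-828)) = 4088484/((6*I*√23)) = 4088484*(-I*√23/138) = -681414*I*√23/23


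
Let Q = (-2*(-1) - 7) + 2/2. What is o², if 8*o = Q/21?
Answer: 1/1764 ≈ 0.00056689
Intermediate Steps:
Q = -4 (Q = (2 - 7) + (½)*2 = -5 + 1 = -4)
o = -1/42 (o = (-4/21)/8 = (-4*1/21)/8 = (⅛)*(-4/21) = -1/42 ≈ -0.023810)
o² = (-1/42)² = 1/1764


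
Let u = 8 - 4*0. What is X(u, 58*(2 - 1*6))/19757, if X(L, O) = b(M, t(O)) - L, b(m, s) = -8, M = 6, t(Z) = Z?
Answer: -16/19757 ≈ -0.00080984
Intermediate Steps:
u = 8 (u = 8 + 0 = 8)
X(L, O) = -8 - L
X(u, 58*(2 - 1*6))/19757 = (-8 - 1*8)/19757 = (-8 - 8)*(1/19757) = -16*1/19757 = -16/19757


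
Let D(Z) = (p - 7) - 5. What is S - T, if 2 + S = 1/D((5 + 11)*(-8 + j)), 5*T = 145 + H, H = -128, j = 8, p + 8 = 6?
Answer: -383/70 ≈ -5.4714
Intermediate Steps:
p = -2 (p = -8 + 6 = -2)
D(Z) = -14 (D(Z) = (-2 - 7) - 5 = -9 - 5 = -14)
T = 17/5 (T = (145 - 128)/5 = (1/5)*17 = 17/5 ≈ 3.4000)
S = -29/14 (S = -2 + 1/(-14) = -2 - 1/14 = -29/14 ≈ -2.0714)
S - T = -29/14 - 1*17/5 = -29/14 - 17/5 = -383/70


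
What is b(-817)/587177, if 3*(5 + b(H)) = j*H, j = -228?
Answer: 62087/587177 ≈ 0.10574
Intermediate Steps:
b(H) = -5 - 76*H (b(H) = -5 + (-228*H)/3 = -5 - 76*H)
b(-817)/587177 = (-5 - 76*(-817))/587177 = (-5 + 62092)*(1/587177) = 62087*(1/587177) = 62087/587177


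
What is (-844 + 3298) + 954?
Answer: 3408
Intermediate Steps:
(-844 + 3298) + 954 = 2454 + 954 = 3408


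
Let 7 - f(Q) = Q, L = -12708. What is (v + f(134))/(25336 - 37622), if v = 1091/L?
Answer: 1615007/156130488 ≈ 0.010344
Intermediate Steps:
v = -1091/12708 (v = 1091/(-12708) = 1091*(-1/12708) = -1091/12708 ≈ -0.085851)
f(Q) = 7 - Q
(v + f(134))/(25336 - 37622) = (-1091/12708 + (7 - 1*134))/(25336 - 37622) = (-1091/12708 + (7 - 134))/(-12286) = (-1091/12708 - 127)*(-1/12286) = -1615007/12708*(-1/12286) = 1615007/156130488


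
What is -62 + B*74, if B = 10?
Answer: 678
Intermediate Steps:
-62 + B*74 = -62 + 10*74 = -62 + 740 = 678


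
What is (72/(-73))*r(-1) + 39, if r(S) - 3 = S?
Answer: 2703/73 ≈ 37.027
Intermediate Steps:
r(S) = 3 + S
(72/(-73))*r(-1) + 39 = (72/(-73))*(3 - 1) + 39 = (72*(-1/73))*2 + 39 = -72/73*2 + 39 = -144/73 + 39 = 2703/73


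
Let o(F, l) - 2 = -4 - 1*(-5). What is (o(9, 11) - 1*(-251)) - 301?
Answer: -47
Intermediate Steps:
o(F, l) = 3 (o(F, l) = 2 + (-4 - 1*(-5)) = 2 + (-4 + 5) = 2 + 1 = 3)
(o(9, 11) - 1*(-251)) - 301 = (3 - 1*(-251)) - 301 = (3 + 251) - 301 = 254 - 301 = -47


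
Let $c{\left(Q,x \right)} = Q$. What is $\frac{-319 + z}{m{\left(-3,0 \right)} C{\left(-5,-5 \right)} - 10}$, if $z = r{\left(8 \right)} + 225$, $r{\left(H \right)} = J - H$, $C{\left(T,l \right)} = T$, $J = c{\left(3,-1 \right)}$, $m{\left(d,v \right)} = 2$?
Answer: $\frac{99}{20} \approx 4.95$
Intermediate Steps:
$J = 3$
$r{\left(H \right)} = 3 - H$
$z = 220$ ($z = \left(3 - 8\right) + 225 = -5 + 225 = 220$)
$\frac{-319 + z}{m{\left(-3,0 \right)} C{\left(-5,-5 \right)} - 10} = \frac{-319 + 220}{2 \left(-5\right) - 10} = - \frac{99}{-10 - 10} = - \frac{99}{-20} = \left(-99\right) \left(- \frac{1}{20}\right) = \frac{99}{20}$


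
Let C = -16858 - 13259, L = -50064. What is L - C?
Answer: -19947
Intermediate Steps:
C = -30117
L - C = -50064 - 1*(-30117) = -50064 + 30117 = -19947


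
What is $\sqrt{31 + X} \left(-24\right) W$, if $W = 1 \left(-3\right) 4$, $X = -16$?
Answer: $288 \sqrt{15} \approx 1115.4$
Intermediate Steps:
$W = -12$ ($W = \left(-3\right) 4 = -12$)
$\sqrt{31 + X} \left(-24\right) W = \sqrt{31 - 16} \left(-24\right) \left(-12\right) = \sqrt{15} \left(-24\right) \left(-12\right) = - 24 \sqrt{15} \left(-12\right) = 288 \sqrt{15}$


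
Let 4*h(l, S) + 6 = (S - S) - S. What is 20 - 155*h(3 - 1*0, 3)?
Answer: 1475/4 ≈ 368.75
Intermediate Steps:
h(l, S) = -3/2 - S/4 (h(l, S) = -3/2 + ((S - S) - S)/4 = -3/2 + (0 - S)/4 = -3/2 + (-S)/4 = -3/2 - S/4)
20 - 155*h(3 - 1*0, 3) = 20 - 155*(-3/2 - 1/4*3) = 20 - 155*(-3/2 - 3/4) = 20 - 155*(-9/4) = 20 + 1395/4 = 1475/4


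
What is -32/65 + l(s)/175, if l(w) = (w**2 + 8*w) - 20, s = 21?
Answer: 6537/2275 ≈ 2.8734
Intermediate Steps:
l(w) = -20 + w**2 + 8*w
-32/65 + l(s)/175 = -32/65 + (-20 + 21**2 + 8*21)/175 = -32*1/65 + (-20 + 441 + 168)*(1/175) = -32/65 + 589*(1/175) = -32/65 + 589/175 = 6537/2275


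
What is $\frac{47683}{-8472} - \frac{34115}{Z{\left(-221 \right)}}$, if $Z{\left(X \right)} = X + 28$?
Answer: $\frac{279819461}{1635096} \approx 171.13$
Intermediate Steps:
$Z{\left(X \right)} = 28 + X$
$\frac{47683}{-8472} - \frac{34115}{Z{\left(-221 \right)}} = \frac{47683}{-8472} - \frac{34115}{28 - 221} = 47683 \left(- \frac{1}{8472}\right) - \frac{34115}{-193} = - \frac{47683}{8472} - - \frac{34115}{193} = - \frac{47683}{8472} + \frac{34115}{193} = \frac{279819461}{1635096}$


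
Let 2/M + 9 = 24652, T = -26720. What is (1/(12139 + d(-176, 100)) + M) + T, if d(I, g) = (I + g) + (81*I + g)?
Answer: -1378158809737/51577799 ≈ -26720.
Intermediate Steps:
d(I, g) = 2*g + 82*I (d(I, g) = (I + g) + (g + 81*I) = 2*g + 82*I)
M = 2/24643 (M = 2/(-9 + 24652) = 2/24643 ≈ 8.1159e-5)
(1/(12139 + d(-176, 100)) + M) + T = (1/(12139 + (2*100 + 82*(-176))) + 2/24643) - 26720 = (1/(12139 + (200 - 14432)) + 2/24643) - 26720 = (1/(12139 - 14232) + 2/24643) - 26720 = (1/(-2093) + 2/24643) - 26720 = (-1/2093 + 2/24643) - 26720 = -20457/51577799 - 26720 = -1378158809737/51577799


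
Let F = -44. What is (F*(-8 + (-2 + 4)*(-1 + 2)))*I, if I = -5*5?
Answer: -6600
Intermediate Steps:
I = -25
(F*(-8 + (-2 + 4)*(-1 + 2)))*I = -44*(-8 + (-2 + 4)*(-1 + 2))*(-25) = -44*(-8 + 2*1)*(-25) = -44*(-8 + 2)*(-25) = -44*(-6)*(-25) = 264*(-25) = -6600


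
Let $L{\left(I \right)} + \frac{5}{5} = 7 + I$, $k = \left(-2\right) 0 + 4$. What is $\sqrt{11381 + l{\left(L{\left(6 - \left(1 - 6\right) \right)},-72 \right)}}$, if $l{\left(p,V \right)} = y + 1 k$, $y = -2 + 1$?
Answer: $2 \sqrt{2846} \approx 106.7$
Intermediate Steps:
$y = -1$
$k = 4$ ($k = 0 + 4 = 4$)
$L{\left(I \right)} = 6 + I$ ($L{\left(I \right)} = -1 + \left(7 + I\right) = 6 + I$)
$l{\left(p,V \right)} = 3$ ($l{\left(p,V \right)} = -1 + 1 \cdot 4 = -1 + 4 = 3$)
$\sqrt{11381 + l{\left(L{\left(6 - \left(1 - 6\right) \right)},-72 \right)}} = \sqrt{11381 + 3} = \sqrt{11384} = 2 \sqrt{2846}$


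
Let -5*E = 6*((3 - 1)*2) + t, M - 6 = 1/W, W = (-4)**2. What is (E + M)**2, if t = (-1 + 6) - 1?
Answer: 1369/6400 ≈ 0.21391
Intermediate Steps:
t = 4 (t = 5 - 1 = 4)
W = 16
M = 97/16 (M = 6 + 1/16 = 97/16 ≈ 6.0625)
E = -28/5 (E = -(6*((3 - 1)*2) + 4)/5 = -(6*(2*2) + 4)/5 = -(6*4 + 4)/5 = -(24 + 4)/5 = -1/5*28 = -28/5 ≈ -5.6000)
(E + M)**2 = (-28/5 + 97/16)**2 = (37/80)**2 = 1369/6400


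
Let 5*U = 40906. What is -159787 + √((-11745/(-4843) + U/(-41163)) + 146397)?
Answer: -159787 + √172952072634098076090/34371105 ≈ -1.5940e+5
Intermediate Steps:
U = 40906/5 (U = (⅕)*40906 = 40906/5 ≈ 8181.2)
-159787 + √((-11745/(-4843) + U/(-41163)) + 146397) = -159787 + √((-11745/(-4843) + (40906/5)/(-41163)) + 146397) = -159787 + √((-11745*(-1/4843) + (40906/5)*(-1/41163)) + 146397) = -159787 + √((405/167 - 40906/205815) + 146397) = -159787 + √(76523773/34371105 + 146397) = -159787 + √(5031903182458/34371105) = -159787 + √172952072634098076090/34371105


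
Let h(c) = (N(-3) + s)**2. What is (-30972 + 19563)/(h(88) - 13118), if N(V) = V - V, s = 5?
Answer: 11409/13093 ≈ 0.87138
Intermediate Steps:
N(V) = 0
h(c) = 25 (h(c) = (0 + 5)**2 = 5**2 = 25)
(-30972 + 19563)/(h(88) - 13118) = (-30972 + 19563)/(25 - 13118) = -11409/(-13093) = -11409*(-1/13093) = 11409/13093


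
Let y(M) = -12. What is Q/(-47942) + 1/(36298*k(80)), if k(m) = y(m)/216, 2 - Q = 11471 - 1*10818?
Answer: 11383521/870099358 ≈ 0.013083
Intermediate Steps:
Q = -651 (Q = 2 - (11471 - 1*10818) = 2 - (11471 - 10818) = 2 - 1*653 = 2 - 653 = -651)
k(m) = -1/18 (k(m) = -12/216 = -12*1/216 = -1/18)
Q/(-47942) + 1/(36298*k(80)) = -651/(-47942) + 1/(36298*(-1/18)) = -651*(-1/47942) + (1/36298)*(-18) = 651/47942 - 9/18149 = 11383521/870099358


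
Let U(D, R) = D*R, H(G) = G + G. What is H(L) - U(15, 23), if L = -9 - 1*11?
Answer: -385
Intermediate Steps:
L = -20 (L = -9 - 11 = -20)
H(G) = 2*G
H(L) - U(15, 23) = 2*(-20) - 15*23 = -40 - 1*345 = -40 - 345 = -385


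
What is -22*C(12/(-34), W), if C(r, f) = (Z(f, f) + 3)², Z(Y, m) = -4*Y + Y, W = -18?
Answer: -71478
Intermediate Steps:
Z(Y, m) = -3*Y
C(r, f) = (3 - 3*f)² (C(r, f) = (-3*f + 3)² = (3 - 3*f)²)
-22*C(12/(-34), W) = -198*(-1 - 18)² = -198*(-19)² = -198*361 = -22*3249 = -71478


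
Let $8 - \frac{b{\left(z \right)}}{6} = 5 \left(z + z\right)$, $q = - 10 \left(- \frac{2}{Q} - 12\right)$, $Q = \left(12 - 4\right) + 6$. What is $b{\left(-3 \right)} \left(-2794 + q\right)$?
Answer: $- \frac{4265424}{7} \approx -6.0935 \cdot 10^{5}$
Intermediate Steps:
$Q = 14$ ($Q = 8 + 6 = 14$)
$q = \frac{850}{7}$ ($q = - 10 \left(- \frac{2}{14} - 12\right) = - 10 \left(\left(-2\right) \frac{1}{14} - 12\right) = - 10 \left(- \frac{1}{7} - 12\right) = \left(-10\right) \left(- \frac{85}{7}\right) = \frac{850}{7} \approx 121.43$)
$b{\left(z \right)} = 48 - 60 z$ ($b{\left(z \right)} = 48 - 6 \cdot 5 \left(z + z\right) = 48 - 6 \cdot 5 \cdot 2 z = 48 - 6 \cdot 10 z = 48 - 60 z$)
$b{\left(-3 \right)} \left(-2794 + q\right) = \left(48 - -180\right) \left(-2794 + \frac{850}{7}\right) = \left(48 + 180\right) \left(- \frac{18708}{7}\right) = 228 \left(- \frac{18708}{7}\right) = - \frac{4265424}{7}$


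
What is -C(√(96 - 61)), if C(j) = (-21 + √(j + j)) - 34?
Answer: 55 - √2*35^(¼) ≈ 51.560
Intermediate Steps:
C(j) = -55 + √2*√j (C(j) = (-21 + √(2*j)) - 34 = (-21 + √2*√j) - 34 = -55 + √2*√j)
-C(√(96 - 61)) = -(-55 + √2*√(√(96 - 61))) = -(-55 + √2*√(√35)) = -(-55 + √2*35^(¼)) = 55 - √2*35^(¼)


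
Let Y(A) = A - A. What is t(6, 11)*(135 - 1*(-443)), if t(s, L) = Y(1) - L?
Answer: -6358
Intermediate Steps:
Y(A) = 0
t(s, L) = -L (t(s, L) = 0 - L = -L)
t(6, 11)*(135 - 1*(-443)) = (-1*11)*(135 - 1*(-443)) = -11*(135 + 443) = -11*578 = -6358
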